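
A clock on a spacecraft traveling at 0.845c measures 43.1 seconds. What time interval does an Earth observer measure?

Proper time Δt₀ = 43.1 seconds
γ = 1/√(1 - 0.845²) = 1.870
Δt = γΔt₀ = 1.870 × 43.1 = 80.60 seconds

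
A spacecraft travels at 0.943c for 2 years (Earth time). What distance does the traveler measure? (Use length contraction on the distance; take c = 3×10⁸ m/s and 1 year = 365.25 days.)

Earth distance: d = v × t = 0.943c × 2 yr = 1.7855×10¹⁶ m
γ = 3.0049
d' = d/γ = 1.7855×10¹⁶/3.0049 = 5.942×10¹⁵ m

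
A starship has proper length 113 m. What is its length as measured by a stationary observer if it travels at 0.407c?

Proper length L₀ = 113 m
γ = 1/√(1 - 0.407²) = 1.095
L = L₀/γ = 113/1.095 = 103.2 m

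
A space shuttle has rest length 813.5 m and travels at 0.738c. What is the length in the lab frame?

Proper length L₀ = 813.5 m
γ = 1/√(1 - 0.738²) = 1.4819
L = L₀/γ = 813.5/1.4819 = 549.0 m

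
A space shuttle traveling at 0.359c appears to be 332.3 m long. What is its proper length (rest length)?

Contracted length L = 332.3 m
γ = 1/√(1 - 0.359²) = 1.0714
L₀ = γL = 1.0714 × 332.3 = 356.0 m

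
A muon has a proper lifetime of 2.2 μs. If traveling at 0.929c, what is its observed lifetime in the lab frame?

Proper lifetime τ₀ = 2.2 μs
γ = 1/√(1 - 0.929²) = 2.7021
τ = γτ₀ = 2.7021 × 2.2 μs = 5.945 μs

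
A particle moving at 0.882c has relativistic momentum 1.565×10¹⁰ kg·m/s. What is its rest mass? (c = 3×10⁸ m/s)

γ = 1/√(1 - 0.882²) = 2.122
v = 0.882 × 3×10⁸ = 2.646×10⁸ m/s
m = p/(γv) = 1.565×10¹⁰/(2.122 × 2.646×10⁸) = 27.87 kg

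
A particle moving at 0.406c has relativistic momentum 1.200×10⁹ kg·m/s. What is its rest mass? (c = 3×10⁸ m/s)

γ = 1/√(1 - 0.406²) = 1.0942
v = 0.406 × 3×10⁸ = 1.218×10⁸ m/s
m = p/(γv) = 1.200×10⁹/(1.0942 × 1.218×10⁸) = 9.004 kg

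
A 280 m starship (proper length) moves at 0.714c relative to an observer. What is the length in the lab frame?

Proper length L₀ = 280 m
γ = 1/√(1 - 0.714²) = 1.4283
L = L₀/γ = 280/1.4283 = 196.0 m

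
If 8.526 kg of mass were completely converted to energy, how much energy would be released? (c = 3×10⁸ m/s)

Using E = mc²:
c² = (3×10⁸)² = 9×10¹⁶ m²/s²
E = 8.526 × 9×10¹⁶ = 7.673×10¹⁷ J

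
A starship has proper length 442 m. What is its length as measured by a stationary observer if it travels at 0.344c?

Proper length L₀ = 442 m
γ = 1/√(1 - 0.344²) = 1.065
L = L₀/γ = 442/1.065 = 415.0 m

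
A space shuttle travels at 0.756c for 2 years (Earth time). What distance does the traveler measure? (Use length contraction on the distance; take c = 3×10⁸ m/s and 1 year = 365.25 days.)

Earth distance: d = v × t = 0.756c × 2 yr = 1.4315×10¹⁶ m
γ = 1.5277
d' = d/γ = 1.4315×10¹⁶/1.5277 = 9.370×10¹⁵ m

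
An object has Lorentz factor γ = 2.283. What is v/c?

From γ = 1/√(1 - v²/c²):
1/γ² = 1/2.283² = 0.19186
v²/c² = 1 - 0.19186 = 0.80814
v/c = √(0.80814) = 0.8990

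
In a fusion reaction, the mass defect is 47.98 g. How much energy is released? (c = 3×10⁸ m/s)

Convert mass defect: Δm = 47.98 g = 0.04798 kg
E = Δm·c² = 0.04798 × (3×10⁸)²
= 0.04798 × 9×10¹⁶ = 4.318×10¹⁵ J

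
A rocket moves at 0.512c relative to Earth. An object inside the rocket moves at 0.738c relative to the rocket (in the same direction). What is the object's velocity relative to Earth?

u = (u' + v)/(1 + u'v/c²)
Numerator: 0.738 + 0.512 = 1.25
Denominator: 1 + 0.377856 = 1.377856
u = 1.25/1.377856 = 0.9072c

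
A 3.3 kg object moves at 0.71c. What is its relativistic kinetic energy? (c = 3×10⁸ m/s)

γ = 1/√(1 - 0.71²) = 1.42005
γ - 1 = 0.42005
KE = (γ-1)mc² = 0.42005 × 3.3 × (3×10⁸)² = 1.248×10¹⁷ J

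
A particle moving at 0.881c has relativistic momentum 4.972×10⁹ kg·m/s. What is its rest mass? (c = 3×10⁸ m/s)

γ = 1/√(1 - 0.881²) = 2.1136
v = 0.881 × 3×10⁸ = 2.643×10⁸ m/s
m = p/(γv) = 4.972×10⁹/(2.1136 × 2.643×10⁸) = 8.900 kg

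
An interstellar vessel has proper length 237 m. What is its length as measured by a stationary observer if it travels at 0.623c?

Proper length L₀ = 237 m
γ = 1/√(1 - 0.623²) = 1.278
L = L₀/γ = 237/1.278 = 185.4 m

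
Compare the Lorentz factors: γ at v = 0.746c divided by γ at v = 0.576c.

γ₁ = 1/√(1 - 0.746²) = 1.502
γ₂ = 1/√(1 - 0.576²) = 1.223
γ₁/γ₂ = 1.502/1.223 = 1.228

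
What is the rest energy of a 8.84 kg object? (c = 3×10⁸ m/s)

c² = (3×10⁸)² = 9.000×10¹⁶ m²/s²
E₀ = mc² = 8.84 × 9.000×10¹⁶ = 7.956×10¹⁷ J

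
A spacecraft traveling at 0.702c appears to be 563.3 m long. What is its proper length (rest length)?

Contracted length L = 563.3 m
γ = 1/√(1 - 0.702²) = 1.40415
L₀ = γL = 1.40415 × 563.3 = 791.0 m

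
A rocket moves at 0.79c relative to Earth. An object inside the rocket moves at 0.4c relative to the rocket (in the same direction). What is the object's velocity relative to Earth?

u = (u' + v)/(1 + u'v/c²)
Numerator: 0.4 + 0.79 = 1.19
Denominator: 1 + 0.316 = 1.316
u = 1.19/1.316 = 0.9043c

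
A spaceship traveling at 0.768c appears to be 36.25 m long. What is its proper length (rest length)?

Contracted length L = 36.25 m
γ = 1/√(1 - 0.768²) = 1.5614
L₀ = γL = 1.5614 × 36.25 = 56.60 m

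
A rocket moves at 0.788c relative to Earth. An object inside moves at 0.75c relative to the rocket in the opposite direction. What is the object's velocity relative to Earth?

Object's velocity in rocket frame is u' = -0.75c
u = (u' + v)/(1 + u'v/c²) = (v - 0.75)/(1 - 0.75·v/c²)
Numerator: 0.788 - 0.75 = 0.038
Denominator: 1 - 0.591 = 0.409
u = 0.038/0.409 = 0.09291c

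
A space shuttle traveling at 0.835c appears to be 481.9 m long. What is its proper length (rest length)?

Contracted length L = 481.9 m
γ = 1/√(1 - 0.835²) = 1.8174
L₀ = γL = 1.8174 × 481.9 = 875.8 m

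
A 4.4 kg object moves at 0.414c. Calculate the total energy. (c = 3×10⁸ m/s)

γ = 1/√(1 - 0.414²) = 1.0986
mc² = 4.4 × (3×10⁸)² = 3.960×10¹⁷ J
E = γmc² = 1.0986 × 3.960×10¹⁷ = 4.350×10¹⁷ J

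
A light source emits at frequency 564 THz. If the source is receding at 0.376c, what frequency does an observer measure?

β = v/c = 0.376
(1-β)/(1+β) = 0.624/1.376 = 0.4535
Doppler factor = √(0.4535) = 0.6734
f_obs = 564 × 0.6734 = 379.8 THz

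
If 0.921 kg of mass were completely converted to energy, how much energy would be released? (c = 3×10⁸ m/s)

Using E = mc²:
c² = (3×10⁸)² = 9×10¹⁶ m²/s²
E = 0.921 × 9×10¹⁶ = 8.289×10¹⁶ J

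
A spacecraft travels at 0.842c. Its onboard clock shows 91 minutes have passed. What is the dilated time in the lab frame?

Proper time Δt₀ = 91 minutes
γ = 1/√(1 - 0.842²) = 1.854
Δt = γΔt₀ = 1.854 × 91 = 168.7 minutes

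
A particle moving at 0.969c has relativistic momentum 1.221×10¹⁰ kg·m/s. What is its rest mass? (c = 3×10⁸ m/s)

γ = 1/√(1 - 0.969²) = 4.048
v = 0.969 × 3×10⁸ = 2.907×10⁸ m/s
m = p/(γv) = 1.221×10¹⁰/(4.048 × 2.907×10⁸) = 10.38 kg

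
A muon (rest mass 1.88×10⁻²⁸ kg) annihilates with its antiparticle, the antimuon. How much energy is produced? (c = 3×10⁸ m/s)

Both particles have the same rest mass, so total mass = 2m
E = 2m·c² = 2 × 1.88×10⁻²⁸ × (3×10⁸)²
= 2 × 1.88×10⁻²⁸ × 9×10¹⁶
= 3.384×10⁻¹¹ J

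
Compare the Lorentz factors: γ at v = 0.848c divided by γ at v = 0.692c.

γ₁ = 1/√(1 - 0.848²) = 1.887
γ₂ = 1/√(1 - 0.692²) = 1.385
γ₁/γ₂ = 1.887/1.385 = 1.362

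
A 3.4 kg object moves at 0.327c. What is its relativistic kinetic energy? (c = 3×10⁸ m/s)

γ = 1/√(1 - 0.327²) = 1.05817
γ - 1 = 0.05817
KE = (γ-1)mc² = 0.05817 × 3.4 × (3×10⁸)² = 1.780×10¹⁶ J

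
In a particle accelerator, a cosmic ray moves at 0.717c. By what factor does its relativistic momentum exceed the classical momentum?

p_rel = γmv, p_class = mv
Ratio = γ = 1/√(1 - 0.717²)
= 1/√(0.485911) = 1.435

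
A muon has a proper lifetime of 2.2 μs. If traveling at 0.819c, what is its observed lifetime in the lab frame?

Proper lifetime τ₀ = 2.2 μs
γ = 1/√(1 - 0.819²) = 1.7428
τ = γτ₀ = 1.7428 × 2.2 μs = 3.834 μs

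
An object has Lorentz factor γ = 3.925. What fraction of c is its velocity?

From γ = 1/√(1 - v²/c²):
1/γ² = 1/3.925² = 0.06491
v²/c² = 1 - 0.06491 = 0.9351
v/c = √(0.9351) = 0.9670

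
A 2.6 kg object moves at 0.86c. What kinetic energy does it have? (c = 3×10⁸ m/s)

γ = 1/√(1 - 0.86²) = 1.9597
γ - 1 = 0.9597
KE = (γ-1)mc² = 0.9597 × 2.6 × (3×10⁸)² = 2.246×10¹⁷ J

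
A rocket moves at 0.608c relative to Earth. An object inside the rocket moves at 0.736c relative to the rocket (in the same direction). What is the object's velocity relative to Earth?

u = (u' + v)/(1 + u'v/c²)
Numerator: 0.736 + 0.608 = 1.344
Denominator: 1 + 0.447488 = 1.447488
u = 1.344/1.447488 = 0.9285c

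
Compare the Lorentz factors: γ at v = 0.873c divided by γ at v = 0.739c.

γ₁ = 1/√(1 - 0.873²) = 2.050
γ₂ = 1/√(1 - 0.739²) = 1.484
γ₁/γ₂ = 2.050/1.484 = 1.381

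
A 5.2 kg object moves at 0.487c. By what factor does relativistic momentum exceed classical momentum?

p_rel = γmv, p_class = mv
Ratio = γ = 1/√(1 - 0.487²) = 1.145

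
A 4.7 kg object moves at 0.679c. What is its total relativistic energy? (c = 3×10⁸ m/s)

γ = 1/√(1 - 0.679²) = 1.3621
mc² = 4.7 × (3×10⁸)² = 4.230×10¹⁷ J
E = γmc² = 1.3621 × 4.230×10¹⁷ = 5.762×10¹⁷ J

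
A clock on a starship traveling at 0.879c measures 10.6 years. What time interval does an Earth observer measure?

Proper time Δt₀ = 10.6 years
γ = 1/√(1 - 0.879²) = 2.097
Δt = γΔt₀ = 2.097 × 10.6 = 22.23 years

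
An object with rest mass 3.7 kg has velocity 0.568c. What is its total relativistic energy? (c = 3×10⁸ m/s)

γ = 1/√(1 - 0.568²) = 1.215
mc² = 3.7 × (3×10⁸)² = 3.330×10¹⁷ J
E = γmc² = 1.215 × 3.330×10¹⁷ = 4.046×10¹⁷ J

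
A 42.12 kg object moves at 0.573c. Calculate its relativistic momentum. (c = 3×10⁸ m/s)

γ = 1/√(1 - 0.573²) = 1.2202
v = 0.573 × 3×10⁸ = 1.719×10⁸ m/s
p = γmv = 1.2202 × 42.12 × 1.719×10⁸ = 8.835×10⁹ kg·m/s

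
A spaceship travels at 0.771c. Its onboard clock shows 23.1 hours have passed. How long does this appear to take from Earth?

Proper time Δt₀ = 23.1 hours
γ = 1/√(1 - 0.771²) = 1.570
Δt = γΔt₀ = 1.570 × 23.1 = 36.27 hours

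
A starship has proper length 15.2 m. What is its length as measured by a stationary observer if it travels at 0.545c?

Proper length L₀ = 15.2 m
γ = 1/√(1 - 0.545²) = 1.193
L = L₀/γ = 15.2/1.193 = 12.74 m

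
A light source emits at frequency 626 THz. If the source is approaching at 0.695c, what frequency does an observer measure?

β = v/c = 0.695
(1+β)/(1-β) = 1.695/0.305 = 5.5574
Doppler factor = √(5.5574) = 2.3574
f_obs = 626 × 2.3574 = 1476 THz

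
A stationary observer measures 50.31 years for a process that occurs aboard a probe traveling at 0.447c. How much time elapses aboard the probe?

Dilated time Δt = 50.31 years
γ = 1/√(1 - 0.447²) = 1.118
Δt₀ = Δt/γ = 50.31/1.118 = 45.00 years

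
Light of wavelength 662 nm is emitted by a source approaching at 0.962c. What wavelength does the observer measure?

β = 0.962
Wavelength Doppler factor = √(0.038/1.962) = √(0.019368) = 0.13917
λ_obs = 662 × 0.13917 = 92.13 nm (blueshift)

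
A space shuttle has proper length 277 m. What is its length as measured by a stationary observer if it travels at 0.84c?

Proper length L₀ = 277 m
γ = 1/√(1 - 0.84²) = 1.843
L = L₀/γ = 277/1.843 = 150.3 m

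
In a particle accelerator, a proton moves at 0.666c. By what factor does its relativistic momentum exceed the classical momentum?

p_rel = γmv, p_class = mv
Ratio = γ = 1/√(1 - 0.666²)
= 1/√(0.556444) = 1.341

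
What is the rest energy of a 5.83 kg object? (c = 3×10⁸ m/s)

c² = (3×10⁸)² = 9.000×10¹⁶ m²/s²
E₀ = mc² = 5.83 × 9.000×10¹⁶ = 5.247×10¹⁷ J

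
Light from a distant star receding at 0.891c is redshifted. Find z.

β = 0.891
(1+β)/(1-β) = 1.891/0.109 = 17.35
√(17.35) = 4.165
z = 4.165 - 1 = 3.165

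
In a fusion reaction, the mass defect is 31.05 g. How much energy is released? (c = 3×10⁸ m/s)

Convert mass defect: Δm = 31.05 g = 0.03105 kg
E = Δm·c² = 0.03105 × (3×10⁸)²
= 0.03105 × 9×10¹⁶ = 2.795×10¹⁵ J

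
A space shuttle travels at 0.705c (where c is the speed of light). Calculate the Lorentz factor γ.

v/c = 0.705, so (v/c)² = 0.497025
1 - (v/c)² = 0.502975
γ = 1/√(0.502975) = 1.410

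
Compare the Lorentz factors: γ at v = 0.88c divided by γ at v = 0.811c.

γ₁ = 1/√(1 - 0.88²) = 2.105
γ₂ = 1/√(1 - 0.811²) = 1.709
γ₁/γ₂ = 2.105/1.709 = 1.232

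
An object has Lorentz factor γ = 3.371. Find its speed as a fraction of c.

From γ = 1/√(1 - v²/c²):
1/γ² = 1/3.371² = 0.08800
v²/c² = 1 - 0.08800 = 0.9120
v/c = √(0.9120) = 0.9550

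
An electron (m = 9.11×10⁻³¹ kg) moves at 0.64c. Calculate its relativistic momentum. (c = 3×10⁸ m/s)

γ = 1/√(1 - 0.64²) = 1.301
v = 0.64 × 3×10⁸ = 1.920×10⁸ m/s
p = γmv = 1.301 × 9.11×10⁻³¹ × 1.920×10⁸ = 2.276×10⁻²² kg·m/s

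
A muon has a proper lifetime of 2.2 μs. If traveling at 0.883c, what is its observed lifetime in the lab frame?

Proper lifetime τ₀ = 2.2 μs
γ = 1/√(1 - 0.883²) = 2.1305
τ = γτ₀ = 2.1305 × 2.2 μs = 4.687 μs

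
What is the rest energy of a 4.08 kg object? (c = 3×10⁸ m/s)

c² = (3×10⁸)² = 9.000×10¹⁶ m²/s²
E₀ = mc² = 4.08 × 9.000×10¹⁶ = 3.672×10¹⁷ J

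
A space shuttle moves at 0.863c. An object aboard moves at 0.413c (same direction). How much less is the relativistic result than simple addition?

Classical: u' + v = 0.413 + 0.863 = 1.276c
Relativistic: u = (0.413 + 0.863)/(1 + 0.356419) = 1.276/1.356419 = 0.9407c
Difference: 1.276 - 0.9407 = 0.3353c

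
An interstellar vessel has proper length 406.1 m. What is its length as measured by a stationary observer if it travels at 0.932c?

Proper length L₀ = 406.1 m
γ = 1/√(1 - 0.932²) = 2.759
L = L₀/γ = 406.1/2.759 = 147.2 m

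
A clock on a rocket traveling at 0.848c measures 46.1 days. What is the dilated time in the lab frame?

Proper time Δt₀ = 46.1 days
γ = 1/√(1 - 0.848²) = 1.8868
Δt = γΔt₀ = 1.8868 × 46.1 = 86.98 days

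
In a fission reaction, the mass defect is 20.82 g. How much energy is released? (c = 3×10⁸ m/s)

Convert mass defect: Δm = 20.82 g = 0.02082 kg
E = Δm·c² = 0.02082 × (3×10⁸)²
= 0.02082 × 9×10¹⁶ = 1.874×10¹⁵ J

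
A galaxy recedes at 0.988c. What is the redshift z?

β = 0.988
(1+β)/(1-β) = 1.988/0.012 = 165.7
√(165.7) = 12.87
z = 12.87 - 1 = 11.87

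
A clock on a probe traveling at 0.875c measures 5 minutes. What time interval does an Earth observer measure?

Proper time Δt₀ = 5 minutes
γ = 1/√(1 - 0.875²) = 2.066
Δt = γΔt₀ = 2.066 × 5 = 10.33 minutes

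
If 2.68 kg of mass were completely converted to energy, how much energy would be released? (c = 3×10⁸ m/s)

Using E = mc²:
c² = (3×10⁸)² = 9×10¹⁶ m²/s²
E = 2.68 × 9×10¹⁶ = 2.412×10¹⁷ J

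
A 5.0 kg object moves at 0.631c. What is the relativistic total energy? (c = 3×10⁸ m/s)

γ = 1/√(1 - 0.631²) = 1.289
mc² = 5.0 × (3×10⁸)² = 4.500×10¹⁷ J
E = γmc² = 1.289 × 4.500×10¹⁷ = 5.801×10¹⁷ J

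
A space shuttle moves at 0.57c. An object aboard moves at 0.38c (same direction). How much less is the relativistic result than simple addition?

Classical: u' + v = 0.38 + 0.57 = 0.95c
Relativistic: u = (0.38 + 0.57)/(1 + 0.2166) = 0.95/1.2166 = 0.7809c
Difference: 0.95 - 0.7809 = 0.1691c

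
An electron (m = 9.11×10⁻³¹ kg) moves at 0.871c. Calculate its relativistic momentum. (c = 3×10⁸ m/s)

γ = 1/√(1 - 0.871²) = 2.0355
v = 0.871 × 3×10⁸ = 2.613×10⁸ m/s
p = γmv = 2.0355 × 9.11×10⁻³¹ × 2.613×10⁸ = 4.845×10⁻²² kg·m/s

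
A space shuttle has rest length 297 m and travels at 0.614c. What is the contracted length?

Proper length L₀ = 297 m
γ = 1/√(1 - 0.614²) = 1.267
L = L₀/γ = 297/1.267 = 234.4 m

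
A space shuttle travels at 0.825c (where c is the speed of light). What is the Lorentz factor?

v/c = 0.825, so (v/c)² = 0.680625
1 - (v/c)² = 0.319375
γ = 1/√(0.319375) = 1.769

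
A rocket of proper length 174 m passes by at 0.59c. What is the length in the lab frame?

Proper length L₀ = 174 m
γ = 1/√(1 - 0.59²) = 1.2385
L = L₀/γ = 174/1.2385 = 140.5 m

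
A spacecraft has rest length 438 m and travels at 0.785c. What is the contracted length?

Proper length L₀ = 438 m
γ = 1/√(1 - 0.785²) = 1.6142
L = L₀/γ = 438/1.6142 = 271.3 m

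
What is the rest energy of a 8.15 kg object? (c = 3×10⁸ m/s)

c² = (3×10⁸)² = 9.000×10¹⁶ m²/s²
E₀ = mc² = 8.15 × 9.000×10¹⁶ = 7.335×10¹⁷ J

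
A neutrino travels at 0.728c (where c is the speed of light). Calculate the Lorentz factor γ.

v/c = 0.728, so (v/c)² = 0.529984
1 - (v/c)² = 0.470016
γ = 1/√(0.470016) = 1.459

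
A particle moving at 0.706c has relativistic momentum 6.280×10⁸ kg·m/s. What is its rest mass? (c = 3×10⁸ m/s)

γ = 1/√(1 - 0.706²) = 1.412
v = 0.706 × 3×10⁸ = 2.118×10⁸ m/s
m = p/(γv) = 6.280×10⁸/(1.412 × 2.118×10⁸) = 2.100 kg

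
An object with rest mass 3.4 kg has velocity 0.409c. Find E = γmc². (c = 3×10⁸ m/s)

γ = 1/√(1 - 0.409²) = 1.0958
mc² = 3.4 × (3×10⁸)² = 3.060×10¹⁷ J
E = γmc² = 1.0958 × 3.060×10¹⁷ = 3.353×10¹⁷ J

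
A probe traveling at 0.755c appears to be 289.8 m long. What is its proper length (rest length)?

Contracted length L = 289.8 m
γ = 1/√(1 - 0.755²) = 1.52503
L₀ = γL = 1.52503 × 289.8 = 442.0 m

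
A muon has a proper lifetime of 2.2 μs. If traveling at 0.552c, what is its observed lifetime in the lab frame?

Proper lifetime τ₀ = 2.2 μs
γ = 1/√(1 - 0.552²) = 1.199
τ = γτ₀ = 1.199 × 2.2 μs = 2.638 μs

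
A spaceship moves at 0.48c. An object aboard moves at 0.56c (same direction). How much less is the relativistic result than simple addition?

Classical: u' + v = 0.56 + 0.48 = 1.04c
Relativistic: u = (0.56 + 0.48)/(1 + 0.2688) = 1.04/1.2688 = 0.8197c
Difference: 1.04 - 0.8197 = 0.2203c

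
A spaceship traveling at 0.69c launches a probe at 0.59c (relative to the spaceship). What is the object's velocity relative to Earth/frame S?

u = (u' + v)/(1 + u'v/c²)
Numerator: 0.59 + 0.69 = 1.28
Denominator: 1 + 0.4071 = 1.4071
u = 1.28/1.4071 = 0.9097c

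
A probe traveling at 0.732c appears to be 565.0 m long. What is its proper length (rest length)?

Contracted length L = 565.0 m
γ = 1/√(1 - 0.732²) = 1.4678
L₀ = γL = 1.4678 × 565.0 = 829.3 m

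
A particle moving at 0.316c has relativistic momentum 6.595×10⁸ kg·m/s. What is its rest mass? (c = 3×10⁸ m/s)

γ = 1/√(1 - 0.316²) = 1.054
v = 0.316 × 3×10⁸ = 9.480×10⁷ m/s
m = p/(γv) = 6.595×10⁸/(1.054 × 9.480×10⁷) = 6.600 kg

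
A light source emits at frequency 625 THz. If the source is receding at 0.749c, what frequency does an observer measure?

β = v/c = 0.749
(1-β)/(1+β) = 0.251/1.749 = 0.1435
Doppler factor = √(0.1435) = 0.3788
f_obs = 625 × 0.3788 = 236.8 THz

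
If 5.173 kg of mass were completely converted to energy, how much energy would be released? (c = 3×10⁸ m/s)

Using E = mc²:
c² = (3×10⁸)² = 9×10¹⁶ m²/s²
E = 5.173 × 9×10¹⁶ = 4.656×10¹⁷ J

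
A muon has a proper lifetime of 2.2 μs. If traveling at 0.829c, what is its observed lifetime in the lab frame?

Proper lifetime τ₀ = 2.2 μs
γ = 1/√(1 - 0.829²) = 1.788
τ = γτ₀ = 1.788 × 2.2 μs = 3.934 μs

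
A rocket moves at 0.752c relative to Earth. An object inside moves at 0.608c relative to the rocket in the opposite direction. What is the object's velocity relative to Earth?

Object's velocity in rocket frame is u' = -0.608c
u = (u' + v)/(1 + u'v/c²) = (v - 0.608)/(1 - 0.608·v/c²)
Numerator: 0.752 - 0.608 = 0.144
Denominator: 1 - 0.457216 = 0.542784
u = 0.144/0.542784 = 0.2653c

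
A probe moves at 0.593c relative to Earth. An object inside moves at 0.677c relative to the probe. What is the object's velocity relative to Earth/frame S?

u = (u' + v)/(1 + u'v/c²)
Numerator: 0.677 + 0.593 = 1.27
Denominator: 1 + 0.401461 = 1.401461
u = 1.27/1.401461 = 0.9062c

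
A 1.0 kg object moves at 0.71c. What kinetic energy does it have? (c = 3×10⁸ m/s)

γ = 1/√(1 - 0.71²) = 1.420
γ - 1 = 0.4200
KE = (γ-1)mc² = 0.4200 × 1.0 × (3×10⁸)² = 3.780×10¹⁶ J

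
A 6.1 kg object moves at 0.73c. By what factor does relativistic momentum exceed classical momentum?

p_rel = γmv, p_class = mv
Ratio = γ = 1/√(1 - 0.73²) = 1.463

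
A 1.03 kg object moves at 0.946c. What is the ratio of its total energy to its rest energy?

E = γmc², E₀ = mc²
E/E₀ = γ = 1/√(1 - 0.946²) = 3.085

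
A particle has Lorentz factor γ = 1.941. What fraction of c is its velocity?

From γ = 1/√(1 - v²/c²):
1/γ² = 1/1.941² = 0.2654
v²/c² = 1 - 0.2654 = 0.7346
v/c = √(0.7346) = 0.8571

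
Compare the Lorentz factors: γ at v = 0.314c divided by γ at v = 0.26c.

γ₁ = 1/√(1 - 0.314²) = 1.0533
γ₂ = 1/√(1 - 0.26²) = 1.0356
γ₁/γ₂ = 1.0533/1.0356 = 1.017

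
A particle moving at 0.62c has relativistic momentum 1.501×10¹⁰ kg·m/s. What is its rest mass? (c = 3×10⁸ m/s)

γ = 1/√(1 - 0.62²) = 1.2745
v = 0.62 × 3×10⁸ = 1.860×10⁸ m/s
m = p/(γv) = 1.501×10¹⁰/(1.2745 × 1.860×10⁸) = 63.32 kg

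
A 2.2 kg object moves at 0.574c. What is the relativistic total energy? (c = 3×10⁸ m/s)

γ = 1/√(1 - 0.574²) = 1.221
mc² = 2.2 × (3×10⁸)² = 1.980×10¹⁷ J
E = γmc² = 1.221 × 1.980×10¹⁷ = 2.418×10¹⁷ J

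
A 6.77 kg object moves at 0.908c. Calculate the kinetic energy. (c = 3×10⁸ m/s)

γ = 1/√(1 - 0.908²) = 2.3868
γ - 1 = 1.3868
KE = (γ-1)mc² = 1.3868 × 6.77 × (3×10⁸)² = 8.450×10¹⁷ J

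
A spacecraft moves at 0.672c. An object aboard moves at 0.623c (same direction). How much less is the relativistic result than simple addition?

Classical: u' + v = 0.623 + 0.672 = 1.295c
Relativistic: u = (0.623 + 0.672)/(1 + 0.418656) = 1.295/1.418656 = 0.9128c
Difference: 1.295 - 0.9128 = 0.3822c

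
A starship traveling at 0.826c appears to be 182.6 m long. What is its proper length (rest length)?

Contracted length L = 182.6 m
γ = 1/√(1 - 0.826²) = 1.774
L₀ = γL = 1.774 × 182.6 = 323.9 m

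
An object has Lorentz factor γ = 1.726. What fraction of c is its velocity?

From γ = 1/√(1 - v²/c²):
1/γ² = 1/1.726² = 0.33567
v²/c² = 1 - 0.33567 = 0.66433
v/c = √(0.66433) = 0.8151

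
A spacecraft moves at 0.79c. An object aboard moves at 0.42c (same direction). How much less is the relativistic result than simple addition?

Classical: u' + v = 0.42 + 0.79 = 1.21c
Relativistic: u = (0.42 + 0.79)/(1 + 0.3318) = 1.21/1.3318 = 0.9085c
Difference: 1.21 - 0.9085 = 0.3015c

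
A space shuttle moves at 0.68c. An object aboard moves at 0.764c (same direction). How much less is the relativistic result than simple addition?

Classical: u' + v = 0.764 + 0.68 = 1.444c
Relativistic: u = (0.764 + 0.68)/(1 + 0.51952) = 1.444/1.51952 = 0.9503c
Difference: 1.444 - 0.9503 = 0.4937c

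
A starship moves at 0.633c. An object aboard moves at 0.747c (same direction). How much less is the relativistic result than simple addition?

Classical: u' + v = 0.747 + 0.633 = 1.38c
Relativistic: u = (0.747 + 0.633)/(1 + 0.472851) = 1.38/1.472851 = 0.9370c
Difference: 1.38 - 0.9370 = 0.4430c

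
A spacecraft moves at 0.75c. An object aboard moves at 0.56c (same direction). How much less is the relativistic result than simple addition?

Classical: u' + v = 0.56 + 0.75 = 1.31c
Relativistic: u = (0.56 + 0.75)/(1 + 0.42) = 1.31/1.42 = 0.9225c
Difference: 1.31 - 0.9225 = 0.3875c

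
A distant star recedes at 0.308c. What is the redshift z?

β = 0.308
(1+β)/(1-β) = 1.308/0.692 = 1.890
√(1.890) = 1.3748
z = 1.3748 - 1 = 0.3748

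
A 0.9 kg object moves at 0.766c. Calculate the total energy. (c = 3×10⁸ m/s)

γ = 1/√(1 - 0.766²) = 1.556
mc² = 0.9 × (3×10⁸)² = 8.100×10¹⁶ J
E = γmc² = 1.556 × 8.100×10¹⁶ = 1.260×10¹⁷ J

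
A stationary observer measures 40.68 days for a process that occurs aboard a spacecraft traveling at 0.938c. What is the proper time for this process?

Dilated time Δt = 40.68 days
γ = 1/√(1 - 0.938²) = 2.885
Δt₀ = Δt/γ = 40.68/2.885 = 14.10 days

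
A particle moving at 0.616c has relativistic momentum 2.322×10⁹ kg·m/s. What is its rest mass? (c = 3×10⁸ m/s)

γ = 1/√(1 - 0.616²) = 1.2694
v = 0.616 × 3×10⁸ = 1.848×10⁸ m/s
m = p/(γv) = 2.322×10⁹/(1.2694 × 1.848×10⁸) = 9.898 kg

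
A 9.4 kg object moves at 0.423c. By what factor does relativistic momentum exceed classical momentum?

p_rel = γmv, p_class = mv
Ratio = γ = 1/√(1 - 0.423²) = 1.104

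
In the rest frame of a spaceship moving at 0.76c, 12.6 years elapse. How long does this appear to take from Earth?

Proper time Δt₀ = 12.6 years
γ = 1/√(1 - 0.76²) = 1.539
Δt = γΔt₀ = 1.539 × 12.6 = 19.39 years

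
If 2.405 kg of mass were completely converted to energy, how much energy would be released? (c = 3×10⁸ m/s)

Using E = mc²:
c² = (3×10⁸)² = 9×10¹⁶ m²/s²
E = 2.405 × 9×10¹⁶ = 2.165×10¹⁷ J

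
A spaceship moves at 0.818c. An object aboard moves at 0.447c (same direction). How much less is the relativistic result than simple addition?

Classical: u' + v = 0.447 + 0.818 = 1.265c
Relativistic: u = (0.447 + 0.818)/(1 + 0.365646) = 1.265/1.365646 = 0.9263c
Difference: 1.265 - 0.9263 = 0.3387c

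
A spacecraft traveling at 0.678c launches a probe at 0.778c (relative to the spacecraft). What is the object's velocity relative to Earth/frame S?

u = (u' + v)/(1 + u'v/c²)
Numerator: 0.778 + 0.678 = 1.456
Denominator: 1 + 0.527484 = 1.527484
u = 1.456/1.527484 = 0.9532c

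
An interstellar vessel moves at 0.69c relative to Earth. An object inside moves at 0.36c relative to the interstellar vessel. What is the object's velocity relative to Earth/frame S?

u = (u' + v)/(1 + u'v/c²)
Numerator: 0.36 + 0.69 = 1.05
Denominator: 1 + 0.2484 = 1.2484
u = 1.05/1.2484 = 0.8411c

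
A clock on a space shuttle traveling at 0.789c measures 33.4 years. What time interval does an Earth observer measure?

Proper time Δt₀ = 33.4 years
γ = 1/√(1 - 0.789²) = 1.6276
Δt = γΔt₀ = 1.6276 × 33.4 = 54.36 years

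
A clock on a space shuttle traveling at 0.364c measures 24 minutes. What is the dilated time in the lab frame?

Proper time Δt₀ = 24 minutes
γ = 1/√(1 - 0.364²) = 1.0737
Δt = γΔt₀ = 1.0737 × 24 = 25.77 minutes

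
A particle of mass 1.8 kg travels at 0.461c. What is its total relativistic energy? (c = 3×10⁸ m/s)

γ = 1/√(1 - 0.461²) = 1.127
mc² = 1.8 × (3×10⁸)² = 1.620×10¹⁷ J
E = γmc² = 1.127 × 1.620×10¹⁷ = 1.826×10¹⁷ J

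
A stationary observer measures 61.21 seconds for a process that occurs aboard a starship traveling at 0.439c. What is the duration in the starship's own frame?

Dilated time Δt = 61.21 seconds
γ = 1/√(1 - 0.439²) = 1.113
Δt₀ = Δt/γ = 61.21/1.113 = 55.00 seconds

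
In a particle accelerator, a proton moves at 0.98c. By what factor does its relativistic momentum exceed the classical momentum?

p_rel = γmv, p_class = mv
Ratio = γ = 1/√(1 - 0.98²)
= 1/√(0.0396) = 5.025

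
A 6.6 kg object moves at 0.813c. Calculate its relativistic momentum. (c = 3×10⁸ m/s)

γ = 1/√(1 - 0.813²) = 1.7174
v = 0.813 × 3×10⁸ = 2.439×10⁸ m/s
p = γmv = 1.7174 × 6.6 × 2.439×10⁸ = 2.765×10⁹ kg·m/s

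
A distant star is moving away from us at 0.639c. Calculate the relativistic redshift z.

β = 0.639
(1+β)/(1-β) = 1.639/0.361 = 4.540
√(4.540) = 2.131
z = 2.131 - 1 = 1.131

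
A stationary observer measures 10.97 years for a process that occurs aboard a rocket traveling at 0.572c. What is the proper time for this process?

Dilated time Δt = 10.97 years
γ = 1/√(1 - 0.572²) = 1.2191
Δt₀ = Δt/γ = 10.97/1.2191 = 8.998 years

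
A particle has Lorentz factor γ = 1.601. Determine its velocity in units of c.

From γ = 1/√(1 - v²/c²):
1/γ² = 1/1.601² = 0.39014
v²/c² = 1 - 0.39014 = 0.60986
v/c = √(0.60986) = 0.7809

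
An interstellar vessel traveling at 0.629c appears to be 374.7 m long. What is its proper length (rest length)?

Contracted length L = 374.7 m
γ = 1/√(1 - 0.629²) = 1.2863
L₀ = γL = 1.2863 × 374.7 = 482.0 m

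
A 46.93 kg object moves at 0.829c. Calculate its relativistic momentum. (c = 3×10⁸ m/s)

γ = 1/√(1 - 0.829²) = 1.788
v = 0.829 × 3×10⁸ = 2.487×10⁸ m/s
p = γmv = 1.788 × 46.93 × 2.487×10⁸ = 2.087×10¹⁰ kg·m/s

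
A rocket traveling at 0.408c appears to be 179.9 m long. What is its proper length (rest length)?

Contracted length L = 179.9 m
γ = 1/√(1 - 0.408²) = 1.095
L₀ = γL = 1.095 × 179.9 = 197.0 m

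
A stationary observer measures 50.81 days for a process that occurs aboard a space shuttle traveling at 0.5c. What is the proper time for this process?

Dilated time Δt = 50.81 days
γ = 1/√(1 - 0.5²) = 1.1547
Δt₀ = Δt/γ = 50.81/1.1547 = 44.00 days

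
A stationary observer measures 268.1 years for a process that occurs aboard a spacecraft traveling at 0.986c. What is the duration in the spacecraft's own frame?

Dilated time Δt = 268.1 years
γ = 1/√(1 - 0.986²) = 5.9972
Δt₀ = Δt/γ = 268.1/5.9972 = 44.70 years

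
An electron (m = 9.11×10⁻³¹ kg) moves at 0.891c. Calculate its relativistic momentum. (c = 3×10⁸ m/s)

γ = 1/√(1 - 0.891²) = 2.2026
v = 0.891 × 3×10⁸ = 2.673×10⁸ m/s
p = γmv = 2.2026 × 9.11×10⁻³¹ × 2.673×10⁸ = 5.364×10⁻²² kg·m/s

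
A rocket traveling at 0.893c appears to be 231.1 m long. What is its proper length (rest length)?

Contracted length L = 231.1 m
γ = 1/√(1 - 0.893²) = 2.222
L₀ = γL = 2.222 × 231.1 = 513.5 m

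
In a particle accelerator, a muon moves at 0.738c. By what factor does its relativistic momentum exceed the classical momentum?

p_rel = γmv, p_class = mv
Ratio = γ = 1/√(1 - 0.738²)
= 1/√(0.455356) = 1.482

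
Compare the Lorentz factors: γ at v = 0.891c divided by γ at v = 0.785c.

γ₁ = 1/√(1 - 0.891²) = 2.203
γ₂ = 1/√(1 - 0.785²) = 1.614
γ₁/γ₂ = 2.203/1.614 = 1.365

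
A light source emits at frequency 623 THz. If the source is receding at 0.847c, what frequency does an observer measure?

β = v/c = 0.847
(1-β)/(1+β) = 0.153/1.847 = 0.08284
Doppler factor = √(0.08284) = 0.2878
f_obs = 623 × 0.2878 = 179.3 THz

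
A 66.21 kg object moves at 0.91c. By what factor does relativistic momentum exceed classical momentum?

p_rel = γmv, p_class = mv
Ratio = γ = 1/√(1 - 0.91²) = 2.412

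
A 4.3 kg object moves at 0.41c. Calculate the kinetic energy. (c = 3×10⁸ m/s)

γ = 1/√(1 - 0.41²) = 1.09639
γ - 1 = 0.09639
KE = (γ-1)mc² = 0.09639 × 4.3 × (3×10⁸)² = 3.730×10¹⁶ J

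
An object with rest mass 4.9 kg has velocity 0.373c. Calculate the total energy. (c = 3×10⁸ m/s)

γ = 1/√(1 - 0.373²) = 1.0778
mc² = 4.9 × (3×10⁸)² = 4.410×10¹⁷ J
E = γmc² = 1.0778 × 4.410×10¹⁷ = 4.753×10¹⁷ J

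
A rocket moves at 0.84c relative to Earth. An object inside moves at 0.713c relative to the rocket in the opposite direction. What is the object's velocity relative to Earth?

Object's velocity in rocket frame is u' = -0.713c
u = (u' + v)/(1 + u'v/c²) = (v - 0.713)/(1 - 0.713·v/c²)
Numerator: 0.84 - 0.713 = 0.127
Denominator: 1 - 0.59892 = 0.40108
u = 0.127/0.40108 = 0.3166c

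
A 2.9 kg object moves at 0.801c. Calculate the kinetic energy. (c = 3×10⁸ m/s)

γ = 1/√(1 - 0.801²) = 1.6704
γ - 1 = 0.6704
KE = (γ-1)mc² = 0.6704 × 2.9 × (3×10⁸)² = 1.750×10¹⁷ J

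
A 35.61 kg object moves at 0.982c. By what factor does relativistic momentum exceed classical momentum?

p_rel = γmv, p_class = mv
Ratio = γ = 1/√(1 - 0.982²) = 5.294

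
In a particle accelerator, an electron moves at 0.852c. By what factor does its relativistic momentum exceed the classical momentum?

p_rel = γmv, p_class = mv
Ratio = γ = 1/√(1 - 0.852²)
= 1/√(0.274096) = 1.910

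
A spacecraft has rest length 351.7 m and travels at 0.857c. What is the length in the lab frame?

Proper length L₀ = 351.7 m
γ = 1/√(1 - 0.857²) = 1.941
L = L₀/γ = 351.7/1.941 = 181.2 m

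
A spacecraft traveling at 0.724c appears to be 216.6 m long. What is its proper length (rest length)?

Contracted length L = 216.6 m
γ = 1/√(1 - 0.724²) = 1.4497
L₀ = γL = 1.4497 × 216.6 = 314.0 m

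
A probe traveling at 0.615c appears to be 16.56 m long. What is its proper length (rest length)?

Contracted length L = 16.56 m
γ = 1/√(1 - 0.615²) = 1.268
L₀ = γL = 1.268 × 16.56 = 21.00 m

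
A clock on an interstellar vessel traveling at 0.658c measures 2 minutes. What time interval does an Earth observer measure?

Proper time Δt₀ = 2 minutes
γ = 1/√(1 - 0.658²) = 1.328
Δt = γΔt₀ = 1.328 × 2 = 2.656 minutes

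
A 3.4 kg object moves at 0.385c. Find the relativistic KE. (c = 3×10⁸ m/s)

γ = 1/√(1 - 0.385²) = 1.08352
γ - 1 = 0.08352
KE = (γ-1)mc² = 0.08352 × 3.4 × (3×10⁸)² = 2.556×10¹⁶ J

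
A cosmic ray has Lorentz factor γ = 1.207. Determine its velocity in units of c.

From γ = 1/√(1 - v²/c²):
1/γ² = 1/1.207² = 0.6864
v²/c² = 1 - 0.6864 = 0.3136
v/c = √(0.3136) = 0.5600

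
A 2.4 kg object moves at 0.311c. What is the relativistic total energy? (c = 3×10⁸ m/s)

γ = 1/√(1 - 0.311²) = 1.0522
mc² = 2.4 × (3×10⁸)² = 2.160×10¹⁷ J
E = γmc² = 1.0522 × 2.160×10¹⁷ = 2.273×10¹⁷ J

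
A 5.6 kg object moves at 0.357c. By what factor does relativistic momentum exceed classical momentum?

p_rel = γmv, p_class = mv
Ratio = γ = 1/√(1 - 0.357²) = 1.071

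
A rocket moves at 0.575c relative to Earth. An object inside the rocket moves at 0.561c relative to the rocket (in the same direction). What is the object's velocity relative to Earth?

u = (u' + v)/(1 + u'v/c²)
Numerator: 0.561 + 0.575 = 1.136
Denominator: 1 + 0.322575 = 1.322575
u = 1.136/1.322575 = 0.8589c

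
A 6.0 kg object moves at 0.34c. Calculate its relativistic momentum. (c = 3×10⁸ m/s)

γ = 1/√(1 - 0.34²) = 1.06335
v = 0.34 × 3×10⁸ = 1.020×10⁸ m/s
p = γmv = 1.06335 × 6.0 × 1.020×10⁸ = 6.508×10⁸ kg·m/s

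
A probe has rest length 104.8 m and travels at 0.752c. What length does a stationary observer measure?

Proper length L₀ = 104.8 m
γ = 1/√(1 - 0.752²) = 1.517
L = L₀/γ = 104.8/1.517 = 69.08 m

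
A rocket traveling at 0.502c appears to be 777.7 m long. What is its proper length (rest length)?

Contracted length L = 777.7 m
γ = 1/√(1 - 0.502²) = 1.1562
L₀ = γL = 1.1562 × 777.7 = 899.2 m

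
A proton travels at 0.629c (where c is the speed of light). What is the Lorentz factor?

v/c = 0.629, so (v/c)² = 0.395641
1 - (v/c)² = 0.604359
γ = 1/√(0.604359) = 1.286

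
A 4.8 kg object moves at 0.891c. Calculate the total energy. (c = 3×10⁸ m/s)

γ = 1/√(1 - 0.891²) = 2.2026
mc² = 4.8 × (3×10⁸)² = 4.320×10¹⁷ J
E = γmc² = 2.2026 × 4.320×10¹⁷ = 9.515×10¹⁷ J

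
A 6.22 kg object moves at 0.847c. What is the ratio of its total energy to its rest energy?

E = γmc², E₀ = mc²
E/E₀ = γ = 1/√(1 - 0.847²) = 1.881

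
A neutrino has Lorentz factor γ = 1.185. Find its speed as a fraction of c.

From γ = 1/√(1 - v²/c²):
1/γ² = 1/1.185² = 0.71214
v²/c² = 1 - 0.71214 = 0.28786
v/c = √(0.28786) = 0.5365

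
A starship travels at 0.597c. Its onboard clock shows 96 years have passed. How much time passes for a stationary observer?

Proper time Δt₀ = 96 years
γ = 1/√(1 - 0.597²) = 1.247
Δt = γΔt₀ = 1.247 × 96 = 119.7 years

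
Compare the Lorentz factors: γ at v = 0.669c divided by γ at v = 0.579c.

γ₁ = 1/√(1 - 0.669²) = 1.3454
γ₂ = 1/√(1 - 0.579²) = 1.2265
γ₁/γ₂ = 1.3454/1.2265 = 1.097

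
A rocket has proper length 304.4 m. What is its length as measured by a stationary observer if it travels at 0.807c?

Proper length L₀ = 304.4 m
γ = 1/√(1 - 0.807²) = 1.693
L = L₀/γ = 304.4/1.693 = 179.8 m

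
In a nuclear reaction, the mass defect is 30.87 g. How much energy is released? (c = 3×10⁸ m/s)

Convert mass defect: Δm = 30.87 g = 0.03087 kg
E = Δm·c² = 0.03087 × (3×10⁸)²
= 0.03087 × 9×10¹⁶ = 2.778×10¹⁵ J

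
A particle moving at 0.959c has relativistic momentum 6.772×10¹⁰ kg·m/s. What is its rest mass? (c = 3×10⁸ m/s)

γ = 1/√(1 - 0.959²) = 3.5285
v = 0.959 × 3×10⁸ = 2.877×10⁸ m/s
m = p/(γv) = 6.772×10¹⁰/(3.5285 × 2.877×10⁸) = 66.71 kg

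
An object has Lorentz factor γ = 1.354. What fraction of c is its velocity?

From γ = 1/√(1 - v²/c²):
1/γ² = 1/1.354² = 0.5455
v²/c² = 1 - 0.5455 = 0.4545
v/c = √(0.4545) = 0.6742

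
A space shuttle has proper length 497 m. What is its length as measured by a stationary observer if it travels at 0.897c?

Proper length L₀ = 497 m
γ = 1/√(1 - 0.897²) = 2.262
L = L₀/γ = 497/2.262 = 219.7 m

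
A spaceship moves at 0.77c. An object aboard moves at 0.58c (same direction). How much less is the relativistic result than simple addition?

Classical: u' + v = 0.58 + 0.77 = 1.35c
Relativistic: u = (0.58 + 0.77)/(1 + 0.4466) = 1.35/1.4466 = 0.9332c
Difference: 1.35 - 0.9332 = 0.4168c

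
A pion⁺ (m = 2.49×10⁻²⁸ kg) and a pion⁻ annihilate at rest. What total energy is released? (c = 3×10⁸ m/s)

Both particles have the same rest mass, so total mass = 2m
E = 2m·c² = 2 × 2.49×10⁻²⁸ × (3×10⁸)²
= 2 × 2.49×10⁻²⁸ × 9×10¹⁶
= 4.482×10⁻¹¹ J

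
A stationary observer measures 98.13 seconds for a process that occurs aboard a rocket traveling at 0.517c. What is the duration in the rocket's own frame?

Dilated time Δt = 98.13 seconds
γ = 1/√(1 - 0.517²) = 1.1682
Δt₀ = Δt/γ = 98.13/1.1682 = 84.00 seconds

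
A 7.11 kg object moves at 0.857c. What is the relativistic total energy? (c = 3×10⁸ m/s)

γ = 1/√(1 - 0.857²) = 1.941
mc² = 7.11 × (3×10⁸)² = 6.399×10¹⁷ J
E = γmc² = 1.941 × 6.399×10¹⁷ = 1.242×10¹⁸ J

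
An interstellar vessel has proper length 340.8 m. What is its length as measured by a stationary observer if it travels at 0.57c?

Proper length L₀ = 340.8 m
γ = 1/√(1 - 0.57²) = 1.217
L = L₀/γ = 340.8/1.217 = 280.0 m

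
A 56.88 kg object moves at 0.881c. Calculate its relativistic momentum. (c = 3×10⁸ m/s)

γ = 1/√(1 - 0.881²) = 2.114
v = 0.881 × 3×10⁸ = 2.643×10⁸ m/s
p = γmv = 2.114 × 56.88 × 2.643×10⁸ = 3.178×10¹⁰ kg·m/s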